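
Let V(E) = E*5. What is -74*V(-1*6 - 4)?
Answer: 3700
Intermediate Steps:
V(E) = 5*E
-74*V(-1*6 - 4) = -370*(-1*6 - 4) = -370*(-6 - 4) = -370*(-10) = -74*(-50) = 3700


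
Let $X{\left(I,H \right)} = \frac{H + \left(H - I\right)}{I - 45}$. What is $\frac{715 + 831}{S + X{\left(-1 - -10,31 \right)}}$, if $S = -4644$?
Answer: $- \frac{55656}{167237} \approx -0.3328$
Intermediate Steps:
$X{\left(I,H \right)} = \frac{- I + 2 H}{-45 + I}$
$\frac{715 + 831}{S + X{\left(-1 - -10,31 \right)}} = \frac{715 + 831}{-4644 + \frac{- (-1 - -10) + 2 \cdot 31}{-45 - -9}} = \frac{1546}{-4644 + \frac{- (-1 + 10) + 62}{-45 + \left(-1 + 10\right)}} = \frac{1546}{-4644 + \frac{\left(-1\right) 9 + 62}{-45 + 9}} = \frac{1546}{-4644 + \frac{-9 + 62}{-36}} = \frac{1546}{-4644 - \frac{53}{36}} = \frac{1546}{- \frac{167237}{36}} = 1546 \left(- \frac{36}{167237}\right) = - \frac{55656}{167237}$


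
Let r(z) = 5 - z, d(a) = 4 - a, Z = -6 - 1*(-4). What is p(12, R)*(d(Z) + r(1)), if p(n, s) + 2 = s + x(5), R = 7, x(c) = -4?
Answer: 10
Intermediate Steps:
Z = -2 (Z = -6 + 4 = -2)
p(n, s) = -6 + s (p(n, s) = -2 + (s - 4) = -2 + (-4 + s) = -6 + s)
p(12, R)*(d(Z) + r(1)) = (-6 + 7)*((4 - 1*(-2)) + (5 - 1*1)) = 1*((4 + 2) + (5 - 1)) = 1*(6 + 4) = 1*10 = 10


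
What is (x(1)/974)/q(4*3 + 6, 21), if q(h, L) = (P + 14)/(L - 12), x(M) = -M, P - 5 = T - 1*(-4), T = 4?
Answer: -1/2922 ≈ -0.00034223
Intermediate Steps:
P = 13 (P = 5 + (4 - 1*(-4)) = 5 + (4 + 4) = 5 + 8 = 13)
q(h, L) = 27/(-12 + L) (q(h, L) = (13 + 14)/(L - 12) = 27/(-12 + L))
(x(1)/974)/q(4*3 + 6, 21) = (-1*1/974)/((27/(-12 + 21))) = (-1*1/974)/((27/9)) = -1/(974*(27*(⅑))) = -1/974/3 = -1/974*⅓ = -1/2922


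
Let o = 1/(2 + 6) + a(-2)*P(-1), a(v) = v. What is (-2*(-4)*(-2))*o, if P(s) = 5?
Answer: 158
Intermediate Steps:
o = -79/8 (o = 1/(2 + 6) - 2*5 = 1/8 - 10 = ⅛ - 10 = -79/8 ≈ -9.8750)
(-2*(-4)*(-2))*o = (-2*(-4)*(-2))*(-79/8) = (8*(-2))*(-79/8) = -16*(-79/8) = 158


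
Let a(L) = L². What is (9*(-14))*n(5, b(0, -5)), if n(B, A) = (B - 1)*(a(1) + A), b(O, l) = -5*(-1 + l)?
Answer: -15624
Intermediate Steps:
b(O, l) = 5 - 5*l
n(B, A) = (1 + A)*(-1 + B) (n(B, A) = (B - 1)*(1² + A) = (-1 + B)*(1 + A) = (1 + A)*(-1 + B))
(9*(-14))*n(5, b(0, -5)) = (9*(-14))*(-1 + 5 - (5 - 5*(-5)) + (5 - 5*(-5))*5) = -126*(-1 + 5 - (5 + 25) + (5 + 25)*5) = -126*(-1 + 5 - 1*30 + 30*5) = -126*(-1 + 5 - 30 + 150) = -126*124 = -15624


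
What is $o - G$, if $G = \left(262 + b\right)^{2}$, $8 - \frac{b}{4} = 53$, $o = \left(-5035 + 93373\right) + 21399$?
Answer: $103013$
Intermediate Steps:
$o = 109737$ ($o = 88338 + 21399 = 109737$)
$b = -180$ ($b = 32 - 212 = -180$)
$G = 6724$ ($G = \left(262 - 180\right)^{2} = 82^{2} = 6724$)
$o - G = 109737 - 6724 = 103013$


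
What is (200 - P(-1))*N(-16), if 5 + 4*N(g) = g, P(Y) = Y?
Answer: -4221/4 ≈ -1055.3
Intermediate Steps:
N(g) = -5/4 + g/4
(200 - P(-1))*N(-16) = (200 - 1*(-1))*(-5/4 + (1/4)*(-16)) = (200 + 1)*(-5/4 - 4) = 201*(-21/4) = -4221/4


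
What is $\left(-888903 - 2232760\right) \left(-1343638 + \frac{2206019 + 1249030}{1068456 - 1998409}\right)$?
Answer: $\frac{3900591727296636769}{929953} \approx 4.1944 \cdot 10^{12}$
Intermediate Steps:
$\left(-888903 - 2232760\right) \left(-1343638 + \frac{2206019 + 1249030}{1068456 - 1998409}\right) = - 3121663 \left(-1343638 + \frac{3455049}{-929953}\right) = - 3121663 \left(-1343638 + 3455049 \left(- \frac{1}{929953}\right)\right) = - 3121663 \left(-1343638 - \frac{3455049}{929953}\right) = \left(-3121663\right) \left(- \frac{1249523644063}{929953}\right) = \frac{3900591727296636769}{929953}$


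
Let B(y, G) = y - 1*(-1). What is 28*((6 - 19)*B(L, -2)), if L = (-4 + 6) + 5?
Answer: -2912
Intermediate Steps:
L = 7 (L = 2 + 5 = 7)
B(y, G) = 1 + y (B(y, G) = y + 1 = 1 + y)
28*((6 - 19)*B(L, -2)) = 28*((6 - 19)*(1 + 7)) = 28*(-13*8) = 28*(-104) = -2912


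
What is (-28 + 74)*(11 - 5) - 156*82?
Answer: -12516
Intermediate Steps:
(-28 + 74)*(11 - 5) - 156*82 = 46*6 - 12792 = 276 - 12792 = -12516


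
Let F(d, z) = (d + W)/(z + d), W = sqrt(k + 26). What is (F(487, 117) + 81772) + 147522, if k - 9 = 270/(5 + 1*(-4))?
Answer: 138494063/604 + sqrt(305)/604 ≈ 2.2929e+5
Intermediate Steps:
k = 279 (k = 9 + 270/(5 + 1*(-4)) = 9 + 270/(5 - 4) = 9 + 270/1 = 9 + 270*1 = 9 + 270 = 279)
W = sqrt(305) (W = sqrt(279 + 26) = sqrt(305) ≈ 17.464)
F(d, z) = (d + sqrt(305))/(d + z) (F(d, z) = (d + sqrt(305))/(z + d) = (d + sqrt(305))/(d + z))
(F(487, 117) + 81772) + 147522 = ((487 + sqrt(305))/(487 + 117) + 81772) + 147522 = ((487 + sqrt(305))/604 + 81772) + 147522 = ((487/604 + sqrt(305)/604) + 81772) + 147522 = (49390775/604 + sqrt(305)/604) + 147522 = 138494063/604 + sqrt(305)/604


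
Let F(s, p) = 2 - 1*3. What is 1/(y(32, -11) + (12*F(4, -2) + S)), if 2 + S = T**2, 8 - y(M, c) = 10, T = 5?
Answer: 1/9 ≈ 0.11111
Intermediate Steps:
y(M, c) = -2 (y(M, c) = 8 - 1*10 = 8 - 10 = -2)
S = 23 (S = -2 + 5**2 = -2 + 25 = 23)
F(s, p) = -1 (F(s, p) = 2 - 3 = -1)
1/(y(32, -11) + (12*F(4, -2) + S)) = 1/(-2 + (12*(-1) + 23)) = 1/(-2 + (-12 + 23)) = 1/(-2 + 11) = 1/9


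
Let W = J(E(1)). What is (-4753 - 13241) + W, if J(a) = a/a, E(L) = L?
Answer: -17993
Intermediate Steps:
J(a) = 1
W = 1
(-4753 - 13241) + W = (-4753 - 13241) + 1 = -17994 + 1 = -17993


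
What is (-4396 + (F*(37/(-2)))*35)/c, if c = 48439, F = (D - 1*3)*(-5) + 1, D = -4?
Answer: -27706/48439 ≈ -0.57198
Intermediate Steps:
F = 36 (F = (-4 - 1*3)*(-5) + 1 = (-4 - 3)*(-5) + 1 = -7*(-5) + 1 = 35 + 1 = 36)
(-4396 + (F*(37/(-2)))*35)/c = (-4396 + (36*(37/(-2)))*35)/48439 = (-4396 + (36*(37*(-½)))*35)*(1/48439) = (-4396 + (36*(-37/2))*35)*(1/48439) = (-4396 - 666*35)*(1/48439) = (-4396 - 23310)*(1/48439) = -27706*1/48439 = -27706/48439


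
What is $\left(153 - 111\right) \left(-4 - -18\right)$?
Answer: $588$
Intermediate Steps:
$\left(153 - 111\right) \left(-4 - -18\right) = 42 \left(-4 + 18\right) = 42 \cdot 14 = 588$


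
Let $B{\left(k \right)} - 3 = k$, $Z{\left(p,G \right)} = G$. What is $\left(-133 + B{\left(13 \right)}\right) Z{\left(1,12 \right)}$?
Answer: $-1404$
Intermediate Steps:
$B{\left(k \right)} = 3 + k$
$\left(-133 + B{\left(13 \right)}\right) Z{\left(1,12 \right)} = \left(-133 + \left(3 + 13\right)\right) 12 = \left(-133 + 16\right) 12 = \left(-117\right) 12 = -1404$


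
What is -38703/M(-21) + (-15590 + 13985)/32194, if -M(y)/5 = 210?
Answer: 14813323/402425 ≈ 36.810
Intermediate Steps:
M(y) = -1050 (M(y) = -5*210 = -1050)
-38703/M(-21) + (-15590 + 13985)/32194 = -38703/(-1050) + (-15590 + 13985)/32194 = -38703*(-1/1050) - 1605*1/32194 = 1843/50 - 1605/32194 = 14813323/402425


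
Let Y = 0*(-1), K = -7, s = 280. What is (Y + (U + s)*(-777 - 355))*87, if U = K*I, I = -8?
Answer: -33090624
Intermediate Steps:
Y = 0
U = 56 (U = -7*(-8) = 56)
(Y + (U + s)*(-777 - 355))*87 = (0 + (56 + 280)*(-777 - 355))*87 = (0 + 336*(-1132))*87 = (0 - 380352)*87 = -380352*87 = -33090624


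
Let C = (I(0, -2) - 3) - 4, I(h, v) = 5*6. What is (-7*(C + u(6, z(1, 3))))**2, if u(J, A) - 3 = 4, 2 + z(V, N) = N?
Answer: 44100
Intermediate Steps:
I(h, v) = 30
z(V, N) = -2 + N
u(J, A) = 7 (u(J, A) = 3 + 4 = 7)
C = 23 (C = (30 - 3) - 4 = 27 - 4 = 23)
(-7*(C + u(6, z(1, 3))))**2 = (-7*(23 + 7))**2 = (-7*30)**2 = (-210)**2 = 44100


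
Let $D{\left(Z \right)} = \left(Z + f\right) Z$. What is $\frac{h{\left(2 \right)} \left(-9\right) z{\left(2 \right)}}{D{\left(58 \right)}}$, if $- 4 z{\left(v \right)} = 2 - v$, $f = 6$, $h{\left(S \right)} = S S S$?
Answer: $0$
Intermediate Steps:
$h{\left(S \right)} = S^{3}$ ($h{\left(S \right)} = S^{2} S = S^{3}$)
$z{\left(v \right)} = - \frac{1}{2} + \frac{v}{4}$ ($z{\left(v \right)} = - \frac{2 - v}{4} = - \frac{1}{2} + \frac{v}{4}$)
$D{\left(Z \right)} = Z \left(6 + Z\right)$ ($D{\left(Z \right)} = \left(Z + 6\right) Z = \left(6 + Z\right) Z = Z \left(6 + Z\right)$)
$\frac{h{\left(2 \right)} \left(-9\right) z{\left(2 \right)}}{D{\left(58 \right)}} = \frac{2^{3} \left(-9\right) \left(- \frac{1}{2} + \frac{1}{4} \cdot 2\right)}{58 \left(6 + 58\right)} = \frac{8 \left(-9\right) \left(- \frac{1}{2} + \frac{1}{2}\right)}{58 \cdot 64} = \frac{\left(-72\right) 0}{3712} = 0 \cdot \frac{1}{3712} = 0$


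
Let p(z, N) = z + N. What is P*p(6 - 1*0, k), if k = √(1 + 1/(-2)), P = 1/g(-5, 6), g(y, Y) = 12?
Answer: ½ + √2/24 ≈ 0.55893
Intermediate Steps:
P = 1/12 ≈ 0.083333
k = √2/2 (k = √(1 - ½) = √(½) = √2/2 ≈ 0.70711)
p(z, N) = N + z
P*p(6 - 1*0, k) = (√2/2 + (6 - 1*0))/12 = (√2/2 + (6 + 0))/12 = (√2/2 + 6)/12 = (6 + √2/2)/12 = ½ + √2/24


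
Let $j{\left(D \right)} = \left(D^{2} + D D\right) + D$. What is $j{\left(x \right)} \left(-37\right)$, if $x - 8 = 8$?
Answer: $-19536$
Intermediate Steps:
$x = 16$ ($x = 8 + 8 = 16$)
$j{\left(D \right)} = D + 2 D^{2}$ ($j{\left(D \right)} = \left(D^{2} + D^{2}\right) + D = 2 D^{2} + D = D + 2 D^{2}$)
$j{\left(x \right)} \left(-37\right) = 16 \left(1 + 2 \cdot 16\right) \left(-37\right) = 16 \left(1 + 32\right) \left(-37\right) = 16 \cdot 33 \left(-37\right) = 528 \left(-37\right) = -19536$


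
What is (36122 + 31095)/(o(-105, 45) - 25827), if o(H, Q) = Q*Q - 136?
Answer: -67217/23938 ≈ -2.8080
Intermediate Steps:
o(H, Q) = -136 + Q² (o(H, Q) = Q² - 136 = -136 + Q²)
(36122 + 31095)/(o(-105, 45) - 25827) = (36122 + 31095)/((-136 + 45²) - 25827) = 67217/((-136 + 2025) - 25827) = 67217/(1889 - 25827) = 67217/(-23938) = 67217*(-1/23938) = -67217/23938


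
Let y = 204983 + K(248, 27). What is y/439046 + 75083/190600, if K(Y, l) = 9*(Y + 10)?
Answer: 36238611909/41841083800 ≈ 0.86610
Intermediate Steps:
K(Y, l) = 90 + 9*Y (K(Y, l) = 9*(10 + Y) = 90 + 9*Y)
y = 207305 (y = 204983 + (90 + 9*248) = 204983 + (90 + 2232) = 204983 + 2322 = 207305)
y/439046 + 75083/190600 = 207305/439046 + 75083/190600 = 36238611909/41841083800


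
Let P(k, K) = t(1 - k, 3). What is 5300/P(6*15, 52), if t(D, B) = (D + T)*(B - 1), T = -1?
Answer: -265/9 ≈ -29.444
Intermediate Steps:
t(D, B) = (-1 + B)*(-1 + D) (t(D, B) = (D - 1)*(B - 1) = (-1 + D)*(-1 + B) = (-1 + B)*(-1 + D))
P(k, K) = -2*k (P(k, K) = 1 - 1*3 - (1 - k) + 3*(1 - k) = 1 - 3 + (-1 + k) + (3 - 3*k) = -2*k)
5300/P(6*15, 52) = 5300/((-12*15)) = 5300/((-2*90)) = 5300/(-180) = 5300*(-1/180) = -265/9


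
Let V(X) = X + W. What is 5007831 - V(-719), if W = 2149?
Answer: 5006401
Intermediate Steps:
V(X) = 2149 + X (V(X) = X + 2149 = 2149 + X)
5007831 - V(-719) = 5007831 - (2149 - 719) = 5007831 - 1*1430 = 5007831 - 1430 = 5006401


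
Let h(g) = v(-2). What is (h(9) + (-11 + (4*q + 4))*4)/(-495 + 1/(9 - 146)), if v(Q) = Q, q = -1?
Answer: 3151/33908 ≈ 0.092928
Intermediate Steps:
h(g) = -2
(h(9) + (-11 + (4*q + 4))*4)/(-495 + 1/(9 - 146)) = (-2 + (-11 + (4*(-1) + 4))*4)/(-495 + 1/(9 - 146)) = (-2 + (-11 + (-4 + 4))*4)/(-495 + 1/(-137)) = (-2 + (-11 + 0)*4)/(-495 - 1/137) = (-2 - 11*4)/(-67816/137) = (-2 - 44)*(-137/67816) = -46*(-137/67816) = 3151/33908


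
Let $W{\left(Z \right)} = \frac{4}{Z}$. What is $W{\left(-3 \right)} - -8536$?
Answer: $\frac{25604}{3} \approx 8534.7$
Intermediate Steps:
$W{\left(-3 \right)} - -8536 = \frac{4}{-3} - -8536 = 4 \left(- \frac{1}{3}\right) + 8536 = - \frac{4}{3} + 8536 = \frac{25604}{3}$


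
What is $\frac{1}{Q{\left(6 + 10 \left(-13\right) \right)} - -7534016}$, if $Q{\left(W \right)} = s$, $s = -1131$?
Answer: $\frac{1}{7532885} \approx 1.3275 \cdot 10^{-7}$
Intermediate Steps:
$Q{\left(W \right)} = -1131$
$\frac{1}{Q{\left(6 + 10 \left(-13\right) \right)} - -7534016} = \frac{1}{-1131 - -7534016} = \frac{1}{-1131 + 7534016} = \frac{1}{7532885}$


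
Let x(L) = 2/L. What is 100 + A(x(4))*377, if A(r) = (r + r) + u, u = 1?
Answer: 854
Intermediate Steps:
A(r) = 1 + 2*r (A(r) = (r + r) + 1 = 2*r + 1 = 1 + 2*r)
100 + A(x(4))*377 = 100 + (1 + 2*(2/4))*377 = 100 + (1 + 2*(2*(1/4)))*377 = 100 + (1 + 2*(1/2))*377 = 100 + (1 + 1)*377 = 100 + 2*377 = 100 + 754 = 854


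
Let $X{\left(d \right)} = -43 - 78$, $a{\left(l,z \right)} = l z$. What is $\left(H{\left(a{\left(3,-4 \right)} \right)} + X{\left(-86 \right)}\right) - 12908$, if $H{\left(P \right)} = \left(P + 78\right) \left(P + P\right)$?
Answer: $-14613$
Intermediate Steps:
$H{\left(P \right)} = 2 P \left(78 + P\right)$ ($H{\left(P \right)} = \left(78 + P\right) 2 P = 2 P \left(78 + P\right)$)
$X{\left(d \right)} = -121$ ($X{\left(d \right)} = -43 - 78 = -121$)
$\left(H{\left(a{\left(3,-4 \right)} \right)} + X{\left(-86 \right)}\right) - 12908 = \left(2 \cdot 3 \left(-4\right) \left(78 + 3 \left(-4\right)\right) - 121\right) - 12908 = \left(2 \left(-12\right) \left(78 - 12\right) - 121\right) - 12908 = \left(2 \left(-12\right) 66 - 121\right) - 12908 = \left(-1584 - 121\right) - 12908 = -1705 - 12908 = -14613$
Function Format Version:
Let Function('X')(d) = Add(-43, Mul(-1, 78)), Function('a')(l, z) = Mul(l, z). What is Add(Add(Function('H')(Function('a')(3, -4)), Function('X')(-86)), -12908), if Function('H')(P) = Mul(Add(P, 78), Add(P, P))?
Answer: -14613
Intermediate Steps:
Function('H')(P) = Mul(2, P, Add(78, P)) (Function('H')(P) = Mul(Add(78, P), Mul(2, P)) = Mul(2, P, Add(78, P)))
Function('X')(d) = -121 (Function('X')(d) = Add(-43, -78) = -121)
Add(Add(Function('H')(Function('a')(3, -4)), Function('X')(-86)), -12908) = Add(Add(Mul(2, Mul(3, -4), Add(78, Mul(3, -4))), -121), -12908) = Add(Add(Mul(2, -12, Add(78, -12)), -121), -12908) = Add(Add(Mul(2, -12, 66), -121), -12908) = Add(Add(-1584, -121), -12908) = Add(-1705, -12908) = -14613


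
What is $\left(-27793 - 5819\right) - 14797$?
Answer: $-48409$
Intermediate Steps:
$\left(-27793 - 5819\right) - 14797 = -33612 - 14797 = -48409$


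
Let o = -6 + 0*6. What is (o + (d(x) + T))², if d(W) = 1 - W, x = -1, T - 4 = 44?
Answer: 1936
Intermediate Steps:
T = 48 (T = 4 + 44 = 48)
o = -6 (o = -6 + 0 = -6)
(o + (d(x) + T))² = (-6 + ((1 - 1*(-1)) + 48))² = (-6 + ((1 + 1) + 48))² = (-6 + (2 + 48))² = (-6 + 50)² = 44² = 1936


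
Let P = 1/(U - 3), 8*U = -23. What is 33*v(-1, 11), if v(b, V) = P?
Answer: -264/47 ≈ -5.6170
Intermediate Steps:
U = -23/8 (U = (1/8)*(-23) = -23/8 ≈ -2.8750)
P = -8/47 (P = 1/(-23/8 - 3) = 1/(-47/8) = -8/47 ≈ -0.17021)
v(b, V) = -8/47
33*v(-1, 11) = 33*(-8/47) = -264/47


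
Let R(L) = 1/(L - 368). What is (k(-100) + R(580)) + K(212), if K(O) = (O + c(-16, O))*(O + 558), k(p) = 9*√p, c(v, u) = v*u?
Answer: -519103199/212 + 90*I ≈ -2.4486e+6 + 90.0*I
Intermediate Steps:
c(v, u) = u*v
R(L) = 1/(-368 + L)
K(O) = -15*O*(558 + O) (K(O) = (O + O*(-16))*(O + 558) = (O - 16*O)*(558 + O) = (-15*O)*(558 + O) = -15*O*(558 + O))
(k(-100) + R(580)) + K(212) = (9*√(-100) + 1/(-368 + 580)) + 15*212*(-558 - 1*212) = (9*(10*I) + 1/212) + 15*212*(-558 - 212) = (90*I + 1/212) + 15*212*(-770) = (1/212 + 90*I) - 2448600 = -519103199/212 + 90*I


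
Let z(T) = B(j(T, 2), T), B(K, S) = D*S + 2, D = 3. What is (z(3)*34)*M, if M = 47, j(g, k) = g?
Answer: 17578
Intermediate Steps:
B(K, S) = 2 + 3*S (B(K, S) = 3*S + 2 = 2 + 3*S)
z(T) = 2 + 3*T
(z(3)*34)*M = ((2 + 3*3)*34)*47 = ((2 + 9)*34)*47 = (11*34)*47 = 374*47 = 17578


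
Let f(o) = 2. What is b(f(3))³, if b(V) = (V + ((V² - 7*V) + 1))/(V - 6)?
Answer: 343/64 ≈ 5.3594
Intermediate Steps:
b(V) = (1 + V² - 6*V)/(-6 + V) (b(V) = (V + (1 + V² - 7*V))/(-6 + V) = (1 + V² - 6*V)/(-6 + V))
b(f(3))³ = ((1 + 2² - 6*2)/(-6 + 2))³ = ((1 + 4 - 12)/(-4))³ = (-¼*(-7))³ = (7/4)³ = 343/64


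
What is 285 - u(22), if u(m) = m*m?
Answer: -199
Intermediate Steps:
u(m) = m**2
285 - u(22) = 285 - 1*22**2 = 285 - 1*484 = 285 - 484 = -199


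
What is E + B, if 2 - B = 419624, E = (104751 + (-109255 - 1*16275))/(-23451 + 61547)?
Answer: -15985940491/38096 ≈ -4.1962e+5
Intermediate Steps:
E = -20779/38096 (E = (104751 + (-109255 - 16275))/38096 = (104751 - 125530)*(1/38096) = -20779*1/38096 = -20779/38096 ≈ -0.54544)
B = -419622 (B = 2 - 1*419624 = 2 - 419624 = -419622)
E + B = -20779/38096 - 419622 = -15985940491/38096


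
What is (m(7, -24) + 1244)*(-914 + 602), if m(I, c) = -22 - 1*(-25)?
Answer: -389064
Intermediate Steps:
m(I, c) = 3 (m(I, c) = -22 + 25 = 3)
(m(7, -24) + 1244)*(-914 + 602) = (3 + 1244)*(-914 + 602) = 1247*(-312) = -389064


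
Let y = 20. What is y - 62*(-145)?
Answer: 9010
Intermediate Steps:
y - 62*(-145) = 20 - 62*(-145) = 20 + 8990 = 9010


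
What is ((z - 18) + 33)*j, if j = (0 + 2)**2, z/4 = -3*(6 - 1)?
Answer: -180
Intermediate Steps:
z = -60 (z = 4*(-3*(6 - 1)) = 4*(-3*5) = 4*(-15) = -60)
j = 4 (j = 2**2 = 4)
((z - 18) + 33)*j = ((-60 - 18) + 33)*4 = (-78 + 33)*4 = -45*4 = -180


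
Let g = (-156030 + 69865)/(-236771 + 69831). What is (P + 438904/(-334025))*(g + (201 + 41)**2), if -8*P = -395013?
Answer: 51598106423301126409/17843882720 ≈ 2.8916e+9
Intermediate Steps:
P = 395013/8 (P = -1/8*(-395013) = 395013/8 ≈ 49377.)
g = 17233/33388 (g = -86165/(-166940) = -86165*(-1/166940) = 17233/33388 ≈ 0.51614)
(P + 438904/(-334025))*(g + (201 + 41)**2) = (395013/8 + 438904/(-334025))*(17233/33388 + (201 + 41)**2) = (395013/8 + 438904*(-1/334025))*(17233/33388 + 242**2) = (395013/8 - 438904/334025)*(17233/33388 + 58564) = (131940706093/2672200)*(1955352065/33388) = 51598106423301126409/17843882720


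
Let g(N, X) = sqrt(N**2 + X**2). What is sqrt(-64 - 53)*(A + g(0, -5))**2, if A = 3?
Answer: 192*I*sqrt(13) ≈ 692.27*I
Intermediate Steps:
sqrt(-64 - 53)*(A + g(0, -5))**2 = sqrt(-64 - 53)*(3 + sqrt(0**2 + (-5)**2))**2 = sqrt(-117)*(3 + sqrt(0 + 25))**2 = (3*I*sqrt(13))*(3 + sqrt(25))**2 = (3*I*sqrt(13))*(3 + 5)**2 = (3*I*sqrt(13))*8**2 = (3*I*sqrt(13))*64 = 192*I*sqrt(13)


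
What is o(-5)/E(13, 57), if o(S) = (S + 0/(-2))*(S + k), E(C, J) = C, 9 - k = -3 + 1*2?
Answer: -25/13 ≈ -1.9231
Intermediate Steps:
k = 10 (k = 9 - (-3 + 1*2) = 9 - (-3 + 2) = 9 - 1*(-1) = 9 + 1 = 10)
o(S) = S*(10 + S) (o(S) = (S + 0/(-2))*(S + 10) = (S + 0*(-1/2))*(10 + S) = (S + 0)*(10 + S) = S*(10 + S))
o(-5)/E(13, 57) = (-5*(10 - 5))/13 = (-5*5)/13 = (1/13)*(-25) = -25/13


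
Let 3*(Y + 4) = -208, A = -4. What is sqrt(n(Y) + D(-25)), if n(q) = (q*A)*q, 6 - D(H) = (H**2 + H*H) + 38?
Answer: I*sqrt(205138)/3 ≈ 150.97*I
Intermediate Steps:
Y = -220/3 (Y = -4 + (1/3)*(-208) = -4 - 208/3 = -220/3 ≈ -73.333)
D(H) = -32 - 2*H**2 (D(H) = 6 - ((H**2 + H*H) + 38) = 6 - ((H**2 + H**2) + 38) = 6 - (2*H**2 + 38) = 6 - (38 + 2*H**2) = 6 + (-38 - 2*H**2) = -32 - 2*H**2)
n(q) = -4*q**2 (n(q) = (q*(-4))*q = (-4*q)*q = -4*q**2)
sqrt(n(Y) + D(-25)) = sqrt(-4*(-220/3)**2 + (-32 - 2*(-25)**2)) = sqrt(-4*48400/9 + (-32 - 2*625)) = sqrt(-193600/9 + (-32 - 1250)) = sqrt(-193600/9 - 1282) = sqrt(-205138/9) = I*sqrt(205138)/3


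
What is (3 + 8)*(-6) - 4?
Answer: -70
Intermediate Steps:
(3 + 8)*(-6) - 4 = 11*(-6) - 4 = -66 - 4 = -70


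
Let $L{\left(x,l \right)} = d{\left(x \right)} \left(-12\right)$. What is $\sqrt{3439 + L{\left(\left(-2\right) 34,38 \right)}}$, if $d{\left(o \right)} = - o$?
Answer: $\sqrt{2623} \approx 51.215$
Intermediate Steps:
$L{\left(x,l \right)} = 12 x$ ($L{\left(x,l \right)} = - x \left(-12\right) = 12 x$)
$\sqrt{3439 + L{\left(\left(-2\right) 34,38 \right)}} = \sqrt{3439 + 12 \left(\left(-2\right) 34\right)} = \sqrt{3439 + 12 \left(-68\right)} = \sqrt{3439 - 816} = \sqrt{2623}$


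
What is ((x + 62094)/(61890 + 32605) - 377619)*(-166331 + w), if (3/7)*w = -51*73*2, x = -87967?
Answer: 1311033999766998/18899 ≈ 6.9371e+10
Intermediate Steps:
w = -17374 (w = 7*(-51*73*2)/3 = 7*(-3723*2)/3 = (7/3)*(-7446) = -17374)
((x + 62094)/(61890 + 32605) - 377619)*(-166331 + w) = ((-87967 + 62094)/(61890 + 32605) - 377619)*(-166331 - 17374) = (-25873/94495 - 377619)*(-183705) = -35683133278/94495*(-183705) = 1311033999766998/18899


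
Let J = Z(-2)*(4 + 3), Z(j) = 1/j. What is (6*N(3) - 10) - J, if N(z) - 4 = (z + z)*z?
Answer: 251/2 ≈ 125.50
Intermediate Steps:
N(z) = 4 + 2*z**2 (N(z) = 4 + (z + z)*z = 4 + (2*z)*z = 4 + 2*z**2)
J = -7/2 (J = (4 + 3)/(-2) = -1/2*7 = -7/2 ≈ -3.5000)
(6*N(3) - 10) - J = (6*(4 + 2*3**2) - 10) - 1*(-7/2) = (6*(4 + 2*9) - 10) + 7/2 = (6*(4 + 18) - 10) + 7/2 = (6*22 - 10) + 7/2 = (132 - 10) + 7/2 = 122 + 7/2 = 251/2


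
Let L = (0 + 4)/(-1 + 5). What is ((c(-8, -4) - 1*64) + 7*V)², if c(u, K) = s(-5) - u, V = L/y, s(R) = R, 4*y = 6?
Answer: 28561/9 ≈ 3173.4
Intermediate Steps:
L = 1 (L = 4/4 = 4*(¼) = 1)
y = 3/2 (y = (¼)*6 = 3/2 ≈ 1.5000)
V = ⅔ (V = 1/(3/2) = 1*(⅔) = ⅔ ≈ 0.66667)
c(u, K) = -5 - u
((c(-8, -4) - 1*64) + 7*V)² = (((-5 - 1*(-8)) - 1*64) + 7*(⅔))² = (((-5 + 8) - 64) + 14/3)² = ((3 - 64) + 14/3)² = (-61 + 14/3)² = (-169/3)² = 28561/9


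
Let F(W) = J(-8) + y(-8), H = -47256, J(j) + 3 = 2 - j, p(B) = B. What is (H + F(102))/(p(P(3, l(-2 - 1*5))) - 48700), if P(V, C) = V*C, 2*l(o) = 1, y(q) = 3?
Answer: 94492/97397 ≈ 0.97017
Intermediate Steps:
l(o) = ½ (l(o) = (½)*1 = ½)
P(V, C) = C*V
J(j) = -1 - j (J(j) = -3 + (2 - j) = -1 - j)
F(W) = 10 (F(W) = (-1 - 1*(-8)) + 3 = (-1 + 8) + 3 = 7 + 3 = 10)
(H + F(102))/(p(P(3, l(-2 - 1*5))) - 48700) = (-47256 + 10)/((½)*3 - 48700) = -47246/(3/2 - 48700) = -47246/(-97397/2) = -47246*(-2/97397) = 94492/97397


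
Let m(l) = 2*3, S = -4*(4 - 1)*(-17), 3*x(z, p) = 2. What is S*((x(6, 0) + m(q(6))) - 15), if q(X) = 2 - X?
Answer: -1700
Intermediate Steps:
x(z, p) = ⅔ (x(z, p) = (⅓)*2 = ⅔)
S = 204 (S = -4*3*(-17) = -12*(-17) = 204)
m(l) = 6
S*((x(6, 0) + m(q(6))) - 15) = 204*((⅔ + 6) - 15) = 204*(20/3 - 15) = 204*(-25/3) = -1700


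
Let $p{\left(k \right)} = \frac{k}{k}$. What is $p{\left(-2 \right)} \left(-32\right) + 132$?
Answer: $100$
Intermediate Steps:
$p{\left(k \right)} = 1$
$p{\left(-2 \right)} \left(-32\right) + 132 = 1 \left(-32\right) + 132 = -32 + 132 = 100$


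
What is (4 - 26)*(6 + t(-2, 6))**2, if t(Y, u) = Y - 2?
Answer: -88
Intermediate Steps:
t(Y, u) = -2 + Y
(4 - 26)*(6 + t(-2, 6))**2 = (4 - 26)*(6 + (-2 - 2))**2 = -22*(6 - 4)**2 = -22*2**2 = -22*4 = -88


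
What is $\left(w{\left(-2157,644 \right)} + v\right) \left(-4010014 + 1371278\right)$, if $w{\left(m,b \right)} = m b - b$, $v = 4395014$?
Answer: $-7930093028832$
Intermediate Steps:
$w{\left(m,b \right)} = - b + b m$ ($w{\left(m,b \right)} = b m - b = - b + b m$)
$\left(w{\left(-2157,644 \right)} + v\right) \left(-4010014 + 1371278\right) = \left(644 \left(-1 - 2157\right) + 4395014\right) \left(-4010014 + 1371278\right) = \left(644 \left(-2158\right) + 4395014\right) \left(-2638736\right) = \left(-1389752 + 4395014\right) \left(-2638736\right) = 3005262 \left(-2638736\right) = -7930093028832$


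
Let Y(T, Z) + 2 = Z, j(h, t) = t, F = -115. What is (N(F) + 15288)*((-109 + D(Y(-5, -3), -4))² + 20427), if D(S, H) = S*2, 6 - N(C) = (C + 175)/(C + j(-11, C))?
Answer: 12166951584/23 ≈ 5.2900e+8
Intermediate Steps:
N(C) = 6 - (175 + C)/(2*C) (N(C) = 6 - (C + 175)/(C + C) = 6 - (175 + C)/(2*C))
Y(T, Z) = -2 + Z
D(S, H) = 2*S
(N(F) + 15288)*((-109 + D(Y(-5, -3), -4))² + 20427) = ((½)*(-175 + 11*(-115))/(-115) + 15288)*((-109 + 2*(-2 - 3))² + 20427) = ((½)*(-1/115)*(-175 - 1265) + 15288)*((-109 + 2*(-5))² + 20427) = ((½)*(-1/115)*(-1440) + 15288)*((-109 - 10)² + 20427) = (144/23 + 15288)*((-119)² + 20427) = 351768*(14161 + 20427)/23 = (351768/23)*34588 = 12166951584/23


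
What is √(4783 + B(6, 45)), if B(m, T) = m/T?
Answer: √1076205/15 ≈ 69.160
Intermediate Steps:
√(4783 + B(6, 45)) = √(4783 + 6/45) = √(4783 + 6*(1/45)) = √(4783 + 2/15) = √(71747/15) = √1076205/15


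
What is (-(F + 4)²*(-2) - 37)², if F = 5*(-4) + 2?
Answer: 126025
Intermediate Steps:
F = -18 (F = -20 + 2 = -18)
(-(F + 4)²*(-2) - 37)² = (-(-18 + 4)²*(-2) - 37)² = (-1*(-14)²*(-2) - 37)² = (-1*196*(-2) - 37)² = (-196*(-2) - 37)² = (392 - 37)² = 355² = 126025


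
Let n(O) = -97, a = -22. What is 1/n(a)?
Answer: -1/97 ≈ -0.010309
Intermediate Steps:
1/n(a) = 1/(-97) = -1/97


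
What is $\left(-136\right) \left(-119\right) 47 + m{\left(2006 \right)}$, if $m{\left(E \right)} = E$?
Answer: $762654$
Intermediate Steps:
$\left(-136\right) \left(-119\right) 47 + m{\left(2006 \right)} = \left(-136\right) \left(-119\right) 47 + 2006 = 16184 \cdot 47 + 2006 = 760648 + 2006 = 762654$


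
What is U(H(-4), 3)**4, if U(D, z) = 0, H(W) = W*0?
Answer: 0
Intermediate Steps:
H(W) = 0
U(H(-4), 3)**4 = 0**4 = 0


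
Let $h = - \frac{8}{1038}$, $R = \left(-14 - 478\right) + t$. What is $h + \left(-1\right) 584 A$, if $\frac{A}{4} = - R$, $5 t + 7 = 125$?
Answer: $- \frac{2839403348}{2595} \approx -1.0942 \cdot 10^{6}$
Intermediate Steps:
$t = \frac{118}{5}$ ($t = - \frac{7}{5} + \frac{1}{5} \cdot 125 = - \frac{7}{5} + 25 = \frac{118}{5} \approx 23.6$)
$R = - \frac{2342}{5}$ ($R = \left(-14 - 478\right) + \frac{118}{5} = -492 + \frac{118}{5} = - \frac{2342}{5} \approx -468.4$)
$A = \frac{9368}{5}$ ($A = 4 \left(\left(-1\right) \left(- \frac{2342}{5}\right)\right) = 4 \cdot \frac{2342}{5} = \frac{9368}{5} \approx 1873.6$)
$h = - \frac{4}{519}$ ($h = \left(-8\right) \frac{1}{1038} = - \frac{4}{519} \approx -0.0077071$)
$h + \left(-1\right) 584 A = - \frac{4}{519} + \left(-1\right) 584 \cdot \frac{9368}{5} = - \frac{4}{519} - \frac{5470912}{5} = - \frac{2839403348}{2595}$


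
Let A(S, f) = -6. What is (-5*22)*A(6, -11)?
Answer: 660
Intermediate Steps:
(-5*22)*A(6, -11) = -5*22*(-6) = -110*(-6) = 660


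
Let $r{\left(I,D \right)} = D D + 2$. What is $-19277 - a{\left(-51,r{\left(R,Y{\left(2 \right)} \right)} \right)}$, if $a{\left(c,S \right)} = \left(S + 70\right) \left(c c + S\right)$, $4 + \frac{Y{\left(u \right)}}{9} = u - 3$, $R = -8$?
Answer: $-9724193$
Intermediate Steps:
$Y{\left(u \right)} = -63 + 9 u$ ($Y{\left(u \right)} = -36 + 9 \left(u - 3\right) = -36 + 9 \left(-3 + u\right) = -36 + \left(-27 + 9 u\right) = -63 + 9 u$)
$r{\left(I,D \right)} = 2 + D^{2}$ ($r{\left(I,D \right)} = D^{2} + 2 = 2 + D^{2}$)
$a{\left(c,S \right)} = \left(70 + S\right) \left(S + c^{2}\right)$ ($a{\left(c,S \right)} = \left(70 + S\right) \left(c^{2} + S\right) = \left(70 + S\right) \left(S + c^{2}\right)$)
$-19277 - a{\left(-51,r{\left(R,Y{\left(2 \right)} \right)} \right)} = -19277 - \left(\left(2 + \left(-63 + 9 \cdot 2\right)^{2}\right)^{2} + 70 \left(2 + \left(-63 + 9 \cdot 2\right)^{2}\right) + 70 \left(-51\right)^{2} + \left(2 + \left(-63 + 9 \cdot 2\right)^{2}\right) \left(-51\right)^{2}\right) = -19277 - \left(\left(2 + \left(-63 + 18\right)^{2}\right)^{2} + 70 \left(2 + \left(-63 + 18\right)^{2}\right) + 70 \cdot 2601 + \left(2 + \left(-63 + 18\right)^{2}\right) 2601\right) = -19277 - \left(\left(2 + \left(-45\right)^{2}\right)^{2} + 70 \left(2 + \left(-45\right)^{2}\right) + 182070 + \left(2 + \left(-45\right)^{2}\right) 2601\right) = -19277 - \left(\left(2 + 2025\right)^{2} + 70 \left(2 + 2025\right) + 182070 + \left(2 + 2025\right) 2601\right) = -19277 - \left(2027^{2} + 70 \cdot 2027 + 182070 + 2027 \cdot 2601\right) = -19277 - \left(4108729 + 141890 + 182070 + 5272227\right) = -19277 - 9704916 = -9724193$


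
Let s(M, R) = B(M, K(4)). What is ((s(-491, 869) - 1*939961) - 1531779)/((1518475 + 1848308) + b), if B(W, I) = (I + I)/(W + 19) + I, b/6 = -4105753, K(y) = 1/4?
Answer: 466664465/4015348368 ≈ 0.11622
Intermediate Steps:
K(y) = ¼
b = -24634518 (b = 6*(-4105753) = -24634518)
B(W, I) = I + 2*I/(19 + W) (B(W, I) = (2*I)/(19 + W) + I = 2*I/(19 + W) + I = I + 2*I/(19 + W))
s(M, R) = (21 + M)/(4*(19 + M))
((s(-491, 869) - 1*939961) - 1531779)/((1518475 + 1848308) + b) = (((21 - 491)/(4*(19 - 491)) - 1*939961) - 1531779)/((1518475 + 1848308) - 24634518) = (((¼)*(-470)/(-472) - 939961) - 1531779)/(3366783 - 24634518) = (((¼)*(-1/472)*(-470) - 939961) - 1531779)/(-21267735) = ((235/944 - 939961) - 1531779)*(-1/21267735) = (-887322949/944 - 1531779)*(-1/21267735) = -2333322325/944*(-1/21267735) = 466664465/4015348368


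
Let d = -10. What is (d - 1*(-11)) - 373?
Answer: -372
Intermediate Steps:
(d - 1*(-11)) - 373 = (-10 - 1*(-11)) - 373 = (-10 + 11) - 373 = 1 - 373 = -372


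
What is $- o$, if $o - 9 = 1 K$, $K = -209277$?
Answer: $209268$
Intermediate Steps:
$o = -209268$ ($o = 9 + 1 \left(-209277\right) = 9 - 209277 = -209268$)
$- o = \left(-1\right) \left(-209268\right) = 209268$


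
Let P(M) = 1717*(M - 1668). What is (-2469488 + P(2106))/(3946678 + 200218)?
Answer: -858721/2073448 ≈ -0.41415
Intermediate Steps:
P(M) = -2863956 + 1717*M (P(M) = 1717*(-1668 + M) = -2863956 + 1717*M)
(-2469488 + P(2106))/(3946678 + 200218) = (-2469488 + (-2863956 + 1717*2106))/(3946678 + 200218) = (-2469488 + (-2863956 + 3616002))/4146896 = (-2469488 + 752046)*(1/4146896) = -1717442*1/4146896 = -858721/2073448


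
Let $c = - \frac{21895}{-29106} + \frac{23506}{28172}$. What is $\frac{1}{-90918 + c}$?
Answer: $- \frac{102496779}{9318639529175} \approx -1.0999 \cdot 10^{-5}$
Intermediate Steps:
$c = \frac{162623947}{102496779}$ ($c = \left(-21895\right) \left(- \frac{1}{29106}\right) + 23506 \cdot \frac{1}{28172} = \frac{21895}{29106} + \frac{11753}{14086} = \frac{162623947}{102496779} \approx 1.5866$)
$\frac{1}{-90918 + c} = \frac{1}{-90918 + \frac{162623947}{102496779}} = \frac{1}{- \frac{9318639529175}{102496779}} = - \frac{102496779}{9318639529175}$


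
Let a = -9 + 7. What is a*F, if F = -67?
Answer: 134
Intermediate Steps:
a = -2
a*F = -2*(-67) = 134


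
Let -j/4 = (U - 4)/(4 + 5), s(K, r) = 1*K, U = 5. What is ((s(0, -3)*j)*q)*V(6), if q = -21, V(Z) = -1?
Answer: 0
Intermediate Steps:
s(K, r) = K
j = -4/9 (j = -4*(5 - 4)/(4 + 5) = -4/9 ≈ -0.44444)
((s(0, -3)*j)*q)*V(6) = ((0*(-4/9))*(-21))*(-1) = (0*(-21))*(-1) = 0*(-1) = 0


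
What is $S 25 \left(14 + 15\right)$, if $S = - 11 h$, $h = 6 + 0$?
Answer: $-47850$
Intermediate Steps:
$h = 6$
$S = -66$ ($S = \left(-11\right) 6 = -66$)
$S 25 \left(14 + 15\right) = \left(-66\right) 25 \left(14 + 15\right) = \left(-1650\right) 29 = -47850$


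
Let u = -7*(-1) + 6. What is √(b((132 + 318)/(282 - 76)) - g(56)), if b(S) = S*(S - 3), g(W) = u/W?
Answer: I*√16748438/2884 ≈ 1.419*I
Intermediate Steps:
u = 13 (u = 7 + 6 = 13)
g(W) = 13/W
b(S) = S*(-3 + S)
√(b((132 + 318)/(282 - 76)) - g(56)) = √(((132 + 318)/(282 - 76))*(-3 + (132 + 318)/(282 - 76)) - 13/56) = √((450/206)*(-3 + 450/206) - 13/56) = √((450*(1/206))*(-3 + 450*(1/206)) - 1*13/56) = √(225*(-3 + 225/103)/103 - 13/56) = √((225/103)*(-84/103) - 13/56) = √(-18900/10609 - 13/56) = √(-1196317/594104) = I*√16748438/2884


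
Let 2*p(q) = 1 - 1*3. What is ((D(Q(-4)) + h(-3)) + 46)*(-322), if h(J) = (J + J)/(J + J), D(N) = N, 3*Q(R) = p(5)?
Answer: -45080/3 ≈ -15027.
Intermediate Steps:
p(q) = -1 (p(q) = (1 - 1*3)/2 = (1 - 3)/2 = (1/2)*(-2) = -1)
Q(R) = -1/3 (Q(R) = (1/3)*(-1) = -1/3)
h(J) = 1 (h(J) = (2*J)/((2*J)) = (2*J)*(1/(2*J)) = 1)
((D(Q(-4)) + h(-3)) + 46)*(-322) = ((-1/3 + 1) + 46)*(-322) = (2/3 + 46)*(-322) = (140/3)*(-322) = -45080/3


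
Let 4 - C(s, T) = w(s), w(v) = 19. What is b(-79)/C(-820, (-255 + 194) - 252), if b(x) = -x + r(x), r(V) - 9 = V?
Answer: -⅗ ≈ -0.60000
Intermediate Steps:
r(V) = 9 + V
C(s, T) = -15 (C(s, T) = 4 - 1*19 = 4 - 19 = -15)
b(x) = 9 (b(x) = -x + (9 + x) = 9)
b(-79)/C(-820, (-255 + 194) - 252) = 9/(-15) = 9*(-1/15) = -⅗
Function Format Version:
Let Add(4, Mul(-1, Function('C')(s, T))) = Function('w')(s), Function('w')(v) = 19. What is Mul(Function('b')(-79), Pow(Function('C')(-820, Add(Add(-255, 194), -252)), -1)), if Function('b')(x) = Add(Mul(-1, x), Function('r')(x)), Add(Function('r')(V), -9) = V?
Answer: Rational(-3, 5) ≈ -0.60000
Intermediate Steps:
Function('r')(V) = Add(9, V)
Function('C')(s, T) = -15 (Function('C')(s, T) = Add(4, Mul(-1, 19)) = Add(4, -19) = -15)
Function('b')(x) = 9 (Function('b')(x) = Add(Mul(-1, x), Add(9, x)) = 9)
Mul(Function('b')(-79), Pow(Function('C')(-820, Add(Add(-255, 194), -252)), -1)) = Mul(9, Pow(-15, -1)) = Mul(9, Rational(-1, 15)) = Rational(-3, 5)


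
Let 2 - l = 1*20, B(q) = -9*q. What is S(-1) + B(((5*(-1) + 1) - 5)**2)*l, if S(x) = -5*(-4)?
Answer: 13142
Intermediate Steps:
S(x) = 20
l = -18 (l = 2 - 20 = -18)
S(-1) + B(((5*(-1) + 1) - 5)**2)*l = 20 - 9*((5*(-1) + 1) - 5)**2*(-18) = 20 - 9*((-5 + 1) - 5)**2*(-18) = 20 - 9*(-4 - 5)**2*(-18) = 20 - 9*(-9)**2*(-18) = 20 - 9*81*(-18) = 20 - 729*(-18) = 20 + 13122 = 13142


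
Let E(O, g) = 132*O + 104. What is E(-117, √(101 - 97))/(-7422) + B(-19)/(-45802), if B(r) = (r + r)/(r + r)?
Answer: 351297629/169971222 ≈ 2.0668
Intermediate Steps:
B(r) = 1 (B(r) = (2*r)/((2*r)) = (2*r)*(1/(2*r)) = 1)
E(O, g) = 104 + 132*O
E(-117, √(101 - 97))/(-7422) + B(-19)/(-45802) = (104 + 132*(-117))/(-7422) + 1/(-45802) = (104 - 15444)*(-1/7422) + 1*(-1/45802) = -15340*(-1/7422) - 1/45802 = 7670/3711 - 1/45802 = 351297629/169971222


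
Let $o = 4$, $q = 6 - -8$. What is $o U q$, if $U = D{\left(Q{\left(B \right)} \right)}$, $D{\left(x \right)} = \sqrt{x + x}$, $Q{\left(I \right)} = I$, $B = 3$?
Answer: $56 \sqrt{6} \approx 137.17$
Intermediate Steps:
$D{\left(x \right)} = \sqrt{2} \sqrt{x}$ ($D{\left(x \right)} = \sqrt{2 x} = \sqrt{2} \sqrt{x}$)
$U = \sqrt{6}$ ($U = \sqrt{2} \sqrt{3} = \sqrt{6} \approx 2.4495$)
$q = 14$ ($q = 6 + 8 = 14$)
$o U q = 4 \sqrt{6} \cdot 14 = 56 \sqrt{6}$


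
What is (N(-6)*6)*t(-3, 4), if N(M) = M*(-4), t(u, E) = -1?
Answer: -144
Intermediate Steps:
N(M) = -4*M
(N(-6)*6)*t(-3, 4) = (-4*(-6)*6)*(-1) = (24*6)*(-1) = 144*(-1) = -144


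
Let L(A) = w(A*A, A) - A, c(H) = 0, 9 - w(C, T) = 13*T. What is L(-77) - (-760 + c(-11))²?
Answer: -576513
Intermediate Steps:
w(C, T) = 9 - 13*T
L(A) = 9 - 14*A (L(A) = (9 - 13*A) - A = 9 - 14*A)
L(-77) - (-760 + c(-11))² = (9 - 14*(-77)) - (-760 + 0)² = (9 + 1078) - 1*(-760)² = 1087 - 1*577600 = 1087 - 577600 = -576513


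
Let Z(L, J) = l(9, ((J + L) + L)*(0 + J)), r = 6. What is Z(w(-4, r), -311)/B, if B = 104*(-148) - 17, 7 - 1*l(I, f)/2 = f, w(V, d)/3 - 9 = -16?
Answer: 219552/15409 ≈ 14.248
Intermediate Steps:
w(V, d) = -21 (w(V, d) = 27 + 3*(-16) = 27 - 48 = -21)
l(I, f) = 14 - 2*f
Z(L, J) = 14 - 2*J*(J + 2*L) (Z(L, J) = 14 - 2*((J + L) + L)*(0 + J) = 14 - 2*(J + 2*L)*J = 14 - 2*J*(J + 2*L))
B = -15409 (B = -15392 - 17 = -15409)
Z(w(-4, r), -311)/B = (14 - 2*(-311)*(-311 + 2*(-21)))/(-15409) = (14 - 2*(-311)*(-311 - 42))*(-1/15409) = (14 - 2*(-311)*(-353))*(-1/15409) = (14 - 219566)*(-1/15409) = -219552*(-1/15409) = 219552/15409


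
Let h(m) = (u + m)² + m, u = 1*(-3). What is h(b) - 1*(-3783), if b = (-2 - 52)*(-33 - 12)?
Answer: 5896542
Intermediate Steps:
u = -3
b = 2430 (b = -54*(-45) = 2430)
h(m) = m + (-3 + m)² (h(m) = (-3 + m)² + m = m + (-3 + m)²)
h(b) - 1*(-3783) = (2430 + (-3 + 2430)²) - 1*(-3783) = (2430 + 2427²) + 3783 = (2430 + 5890329) + 3783 = 5892759 + 3783 = 5896542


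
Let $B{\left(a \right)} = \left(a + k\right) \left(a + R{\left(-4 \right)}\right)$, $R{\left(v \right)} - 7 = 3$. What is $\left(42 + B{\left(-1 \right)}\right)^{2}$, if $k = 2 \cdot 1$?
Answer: $2601$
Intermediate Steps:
$R{\left(v \right)} = 10$ ($R{\left(v \right)} = 7 + 3 = 10$)
$k = 2$
$B{\left(a \right)} = \left(2 + a\right) \left(10 + a\right)$ ($B{\left(a \right)} = \left(a + 2\right) \left(a + 10\right) = \left(2 + a\right) \left(10 + a\right)$)
$\left(42 + B{\left(-1 \right)}\right)^{2} = \left(42 + \left(20 + \left(-1\right)^{2} + 12 \left(-1\right)\right)\right)^{2} = \left(42 + \left(20 + 1 - 12\right)\right)^{2} = \left(42 + 9\right)^{2} = 51^{2} = 2601$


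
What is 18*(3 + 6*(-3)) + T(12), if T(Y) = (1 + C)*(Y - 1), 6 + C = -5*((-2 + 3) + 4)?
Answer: -600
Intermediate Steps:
C = -31 (C = -6 - 5*((-2 + 3) + 4) = -6 - 5*(1 + 4) = -6 - 5*5 = -6 - 25 = -31)
T(Y) = 30 - 30*Y (T(Y) = (1 - 31)*(Y - 1) = -30*(-1 + Y) = 30 - 30*Y)
18*(3 + 6*(-3)) + T(12) = 18*(3 + 6*(-3)) + (30 - 30*12) = 18*(3 - 18) + (30 - 360) = 18*(-15) - 330 = -270 - 330 = -600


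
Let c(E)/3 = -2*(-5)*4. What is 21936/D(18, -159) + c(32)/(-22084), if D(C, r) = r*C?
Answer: -20199086/2633517 ≈ -7.6700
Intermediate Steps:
D(C, r) = C*r
c(E) = 120 (c(E) = 3*(-2*(-5)*4) = 3*(10*4) = 3*40 = 120)
21936/D(18, -159) + c(32)/(-22084) = 21936/((18*(-159))) + 120/(-22084) = 21936/(-2862) + 120*(-1/22084) = 21936*(-1/2862) - 30/5521 = -3656/477 - 30/5521 = -20199086/2633517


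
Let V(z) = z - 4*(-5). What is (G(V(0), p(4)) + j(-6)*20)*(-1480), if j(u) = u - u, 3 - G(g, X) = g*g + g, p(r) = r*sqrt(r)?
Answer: 617160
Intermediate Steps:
p(r) = r**(3/2)
V(z) = 20 + z (V(z) = z + 20 = 20 + z)
G(g, X) = 3 - g - g**2 (G(g, X) = 3 - (g*g + g) = 3 - (g**2 + g) = 3 - (g + g**2) = 3 + (-g - g**2) = 3 - g - g**2)
j(u) = 0
(G(V(0), p(4)) + j(-6)*20)*(-1480) = ((3 - (20 + 0) - (20 + 0)**2) + 0*20)*(-1480) = ((3 - 1*20 - 1*20**2) + 0)*(-1480) = ((3 - 20 - 1*400) + 0)*(-1480) = ((3 - 20 - 400) + 0)*(-1480) = (-417 + 0)*(-1480) = -417*(-1480) = 617160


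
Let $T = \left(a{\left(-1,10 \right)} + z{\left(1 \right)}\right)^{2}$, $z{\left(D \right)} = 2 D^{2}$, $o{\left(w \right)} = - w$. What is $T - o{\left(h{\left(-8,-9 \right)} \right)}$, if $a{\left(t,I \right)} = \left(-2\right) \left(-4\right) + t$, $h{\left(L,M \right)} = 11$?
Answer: $92$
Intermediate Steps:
$a{\left(t,I \right)} = 8 + t$
$T = 81$ ($T = \left(\left(8 - 1\right) + 2 \cdot 1^{2}\right)^{2} = \left(7 + 2 \cdot 1\right)^{2} = \left(7 + 2\right)^{2} = 9^{2} = 81$)
$T - o{\left(h{\left(-8,-9 \right)} \right)} = 81 - \left(-1\right) 11 = 81 - -11 = 81 + 11 = 92$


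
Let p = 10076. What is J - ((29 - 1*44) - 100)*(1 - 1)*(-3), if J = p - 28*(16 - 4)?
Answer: 9740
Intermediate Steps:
J = 9740 (J = 10076 - 28*(16 - 4) = 10076 - 28*12 = 10076 - 336 = 9740)
J - ((29 - 1*44) - 100)*(1 - 1)*(-3) = 9740 - ((29 - 1*44) - 100)*(1 - 1)*(-3) = 9740 - ((29 - 44) - 100)*0*(-3) = 9740 - (-15 - 100)*0 = 9740 - (-115)*0 = 9740 - 1*0 = 9740 + 0 = 9740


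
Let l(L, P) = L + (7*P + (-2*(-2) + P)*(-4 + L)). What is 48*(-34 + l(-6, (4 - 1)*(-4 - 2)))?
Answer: -1248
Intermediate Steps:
l(L, P) = L + 7*P + (-4 + L)*(4 + P) (l(L, P) = L + (7*P + (4 + P)*(-4 + L)) = L + (7*P + (-4 + L)*(4 + P)) = L + 7*P + (-4 + L)*(4 + P))
48*(-34 + l(-6, (4 - 1)*(-4 - 2))) = 48*(-34 + (-16 + 3*((4 - 1)*(-4 - 2)) + 5*(-6) - 6*(4 - 1)*(-4 - 2))) = 48*(-34 + (-16 + 3*(3*(-6)) - 30 - 18*(-6))) = 48*(-34 + (-16 + 3*(-18) - 30 - 6*(-18))) = 48*(-34 + (-16 - 54 - 30 + 108)) = 48*(-34 + 8) = 48*(-26) = -1248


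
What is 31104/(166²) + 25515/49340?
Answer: 111888135/67980652 ≈ 1.6459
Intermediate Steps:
31104/(166²) + 25515/49340 = 31104/27556 + 25515*(1/49340) = 31104*(1/27556) + 5103/9868 = 7776/6889 + 5103/9868 = 111888135/67980652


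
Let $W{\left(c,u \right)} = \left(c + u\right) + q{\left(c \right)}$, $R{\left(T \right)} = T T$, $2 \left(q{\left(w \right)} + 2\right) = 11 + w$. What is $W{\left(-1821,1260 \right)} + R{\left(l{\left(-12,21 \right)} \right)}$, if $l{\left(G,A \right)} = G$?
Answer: $-1324$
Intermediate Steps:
$q{\left(w \right)} = \frac{7}{2} + \frac{w}{2}$ ($q{\left(w \right)} = -2 + \frac{11 + w}{2} = -2 + \left(\frac{11}{2} + \frac{w}{2}\right) = \frac{7}{2} + \frac{w}{2}$)
$R{\left(T \right)} = T^{2}$
$W{\left(c,u \right)} = \frac{7}{2} + u + \frac{3 c}{2}$ ($W{\left(c,u \right)} = \left(c + u\right) + \left(\frac{7}{2} + \frac{c}{2}\right) = \frac{7}{2} + u + \frac{3 c}{2}$)
$W{\left(-1821,1260 \right)} + R{\left(l{\left(-12,21 \right)} \right)} = \left(\frac{7}{2} + 1260 + \frac{3}{2} \left(-1821\right)\right) + \left(-12\right)^{2} = \left(\frac{7}{2} + 1260 - \frac{5463}{2}\right) + 144 = -1468 + 144 = -1324$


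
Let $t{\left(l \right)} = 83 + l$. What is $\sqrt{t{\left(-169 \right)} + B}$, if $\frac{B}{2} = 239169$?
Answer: $2 \sqrt{119563} \approx 691.56$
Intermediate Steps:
$B = 478338$ ($B = 2 \cdot 239169 = 478338$)
$\sqrt{t{\left(-169 \right)} + B} = \sqrt{\left(83 - 169\right) + 478338} = \sqrt{-86 + 478338} = \sqrt{478252} = 2 \sqrt{119563}$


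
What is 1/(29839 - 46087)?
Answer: -1/16248 ≈ -6.1546e-5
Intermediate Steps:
1/(29839 - 46087) = 1/(-16248) = -1/16248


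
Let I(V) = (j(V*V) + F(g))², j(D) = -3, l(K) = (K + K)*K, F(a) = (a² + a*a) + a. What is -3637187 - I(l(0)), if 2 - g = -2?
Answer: -3638276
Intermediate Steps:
g = 4 (g = 2 - 1*(-2) = 2 + 2 = 4)
F(a) = a + 2*a² (F(a) = (a² + a²) + a = 2*a² + a = a + 2*a²)
l(K) = 2*K² (l(K) = (2*K)*K = 2*K²)
I(V) = 1089 (I(V) = (-3 + 4*(1 + 2*4))² = (-3 + 4*(1 + 8))² = (-3 + 4*9)² = (-3 + 36)² = 33² = 1089)
-3637187 - I(l(0)) = -3637187 - 1*1089 = -3637187 - 1089 = -3638276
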